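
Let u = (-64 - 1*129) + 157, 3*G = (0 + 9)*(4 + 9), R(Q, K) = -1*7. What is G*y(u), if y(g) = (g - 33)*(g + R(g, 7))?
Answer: 115713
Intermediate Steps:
R(Q, K) = -7
G = 39 (G = ((0 + 9)*(4 + 9))/3 = (9*13)/3 = (⅓)*117 = 39)
u = -36 (u = (-64 - 129) + 157 = -193 + 157 = -36)
y(g) = (-33 + g)*(-7 + g) (y(g) = (g - 33)*(g - 7) = (-33 + g)*(-7 + g))
G*y(u) = 39*(231 + (-36)² - 40*(-36)) = 39*(231 + 1296 + 1440) = 39*2967 = 115713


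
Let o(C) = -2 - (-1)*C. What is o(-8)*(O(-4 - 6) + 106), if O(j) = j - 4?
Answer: -920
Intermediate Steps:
o(C) = -2 + C
O(j) = -4 + j
o(-8)*(O(-4 - 6) + 106) = (-2 - 8)*((-4 + (-4 - 6)) + 106) = -10*((-4 - 10) + 106) = -10*(-14 + 106) = -10*92 = -920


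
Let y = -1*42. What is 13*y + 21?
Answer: -525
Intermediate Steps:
y = -42
13*y + 21 = 13*(-42) + 21 = -546 + 21 = -525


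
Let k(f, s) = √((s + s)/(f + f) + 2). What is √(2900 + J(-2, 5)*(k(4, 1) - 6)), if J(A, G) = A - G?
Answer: √11726/2 ≈ 54.143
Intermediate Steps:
k(f, s) = √(2 + s/f) (k(f, s) = √((2*s)/((2*f)) + 2) = √((2*s)*(1/(2*f)) + 2) = √(s/f + 2) = √(2 + s/f))
√(2900 + J(-2, 5)*(k(4, 1) - 6)) = √(2900 + (-2 - 1*5)*(√(2 + 1/4) - 6)) = √(2900 + (-2 - 5)*(√(2 + 1*(¼)) - 6)) = √(2900 - 7*(√(2 + ¼) - 6)) = √(2900 - 7*(√(9/4) - 6)) = √(2900 - 7*(3/2 - 6)) = √(2900 - 7*(-9/2)) = √(2900 + 63/2) = √(5863/2) = √11726/2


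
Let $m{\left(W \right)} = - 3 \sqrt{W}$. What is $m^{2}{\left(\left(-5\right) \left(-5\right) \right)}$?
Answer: $225$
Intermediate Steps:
$m^{2}{\left(\left(-5\right) \left(-5\right) \right)} = \left(- 3 \sqrt{\left(-5\right) \left(-5\right)}\right)^{2} = \left(- 3 \sqrt{25}\right)^{2} = \left(\left(-3\right) 5\right)^{2} = \left(-15\right)^{2} = 225$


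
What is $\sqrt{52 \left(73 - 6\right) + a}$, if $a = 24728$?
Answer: $2 \sqrt{7053} \approx 167.96$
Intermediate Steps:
$\sqrt{52 \left(73 - 6\right) + a} = \sqrt{52 \left(73 - 6\right) + 24728} = \sqrt{52 \cdot 67 + 24728} = \sqrt{3484 + 24728} = \sqrt{28212} = 2 \sqrt{7053}$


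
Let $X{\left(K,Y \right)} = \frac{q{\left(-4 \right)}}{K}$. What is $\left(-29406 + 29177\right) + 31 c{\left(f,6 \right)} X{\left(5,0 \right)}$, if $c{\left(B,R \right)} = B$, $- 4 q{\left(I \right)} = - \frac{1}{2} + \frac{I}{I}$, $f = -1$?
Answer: $- \frac{9129}{40} \approx -228.23$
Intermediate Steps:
$q{\left(I \right)} = - \frac{1}{8}$ ($q{\left(I \right)} = - \frac{- \frac{1}{2} + \frac{I}{I}}{4} = - \frac{\left(-1\right) \frac{1}{2} + 1}{4} = - \frac{- \frac{1}{2} + 1}{4} = \left(- \frac{1}{4}\right) \frac{1}{2} = - \frac{1}{8}$)
$X{\left(K,Y \right)} = - \frac{1}{8 K}$
$\left(-29406 + 29177\right) + 31 c{\left(f,6 \right)} X{\left(5,0 \right)} = \left(-29406 + 29177\right) + 31 \left(-1\right) \left(- \frac{1}{8 \cdot 5}\right) = -229 - 31 \left(\left(- \frac{1}{8}\right) \frac{1}{5}\right) = -229 - - \frac{31}{40} = -229 + \frac{31}{40} = - \frac{9129}{40}$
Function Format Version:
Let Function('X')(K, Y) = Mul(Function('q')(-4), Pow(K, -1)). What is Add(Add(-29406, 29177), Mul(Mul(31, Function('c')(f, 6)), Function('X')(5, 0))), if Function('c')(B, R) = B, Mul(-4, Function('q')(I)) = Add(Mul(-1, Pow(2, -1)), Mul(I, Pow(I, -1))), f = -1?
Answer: Rational(-9129, 40) ≈ -228.23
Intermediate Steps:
Function('q')(I) = Rational(-1, 8) (Function('q')(I) = Mul(Rational(-1, 4), Add(Mul(-1, Pow(2, -1)), Mul(I, Pow(I, -1)))) = Mul(Rational(-1, 4), Add(Mul(-1, Rational(1, 2)), 1)) = Mul(Rational(-1, 4), Add(Rational(-1, 2), 1)) = Mul(Rational(-1, 4), Rational(1, 2)) = Rational(-1, 8))
Function('X')(K, Y) = Mul(Rational(-1, 8), Pow(K, -1))
Add(Add(-29406, 29177), Mul(Mul(31, Function('c')(f, 6)), Function('X')(5, 0))) = Add(Add(-29406, 29177), Mul(Mul(31, -1), Mul(Rational(-1, 8), Pow(5, -1)))) = Add(-229, Mul(-31, Mul(Rational(-1, 8), Rational(1, 5)))) = Add(-229, Mul(-31, Rational(-1, 40))) = Add(-229, Rational(31, 40)) = Rational(-9129, 40)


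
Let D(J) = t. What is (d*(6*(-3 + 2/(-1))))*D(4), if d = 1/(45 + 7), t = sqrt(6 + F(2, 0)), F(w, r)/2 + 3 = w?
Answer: -15/13 ≈ -1.1538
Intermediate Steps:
F(w, r) = -6 + 2*w
t = 2 (t = sqrt(6 + (-6 + 2*2)) = sqrt(6 + (-6 + 4)) = sqrt(6 - 2) = sqrt(4) = 2)
D(J) = 2
d = 1/52 ≈ 0.019231
(d*(6*(-3 + 2/(-1))))*D(4) = ((6*(-3 + 2/(-1)))/52)*2 = ((6*(-3 + 2*(-1)))/52)*2 = ((6*(-3 - 2))/52)*2 = ((6*(-5))/52)*2 = ((1/52)*(-30))*2 = -15/26*2 = -15/13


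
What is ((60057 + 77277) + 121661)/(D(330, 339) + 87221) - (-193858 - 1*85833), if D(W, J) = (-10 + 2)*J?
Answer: 23636665714/84509 ≈ 2.7969e+5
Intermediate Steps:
D(W, J) = -8*J
((60057 + 77277) + 121661)/(D(330, 339) + 87221) - (-193858 - 1*85833) = ((60057 + 77277) + 121661)/(-8*339 + 87221) - (-193858 - 1*85833) = (137334 + 121661)/(-2712 + 87221) - (-193858 - 85833) = 258995/84509 - 1*(-279691) = 258995*(1/84509) + 279691 = 258995/84509 + 279691 = 23636665714/84509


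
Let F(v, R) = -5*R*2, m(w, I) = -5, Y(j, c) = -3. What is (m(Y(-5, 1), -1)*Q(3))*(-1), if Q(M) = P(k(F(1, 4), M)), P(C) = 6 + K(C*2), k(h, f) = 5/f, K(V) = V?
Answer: 140/3 ≈ 46.667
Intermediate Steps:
F(v, R) = -10*R
P(C) = 6 + 2*C (P(C) = 6 + C*2 = 6 + 2*C)
Q(M) = 6 + 10/M (Q(M) = 6 + 2*(5/M) = 6 + 10/M)
(m(Y(-5, 1), -1)*Q(3))*(-1) = -5*(6 + 10/3)*(-1) = -5*28/3*(-1) = -140/3*(-1) = 140/3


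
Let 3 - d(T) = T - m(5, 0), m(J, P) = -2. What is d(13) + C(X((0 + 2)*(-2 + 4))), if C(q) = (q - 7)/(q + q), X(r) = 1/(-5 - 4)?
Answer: 20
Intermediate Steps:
X(r) = -⅑ (X(r) = 1/(-9) = -⅑)
C(q) = (-7 + q)/(2*q) (C(q) = (-7 + q)/((2*q)) = (-7 + q)*(1/(2*q)) = (-7 + q)/(2*q))
d(T) = 1 - T (d(T) = 3 - (T - 1*(-2)) = 3 - (T + 2) = 3 - (2 + T) = 3 + (-2 - T) = 1 - T)
d(13) + C(X((0 + 2)*(-2 + 4))) = (1 - 1*13) + (-7 - ⅑)/(2*(-⅑)) = (1 - 13) + (½)*(-9)*(-64/9) = -12 + 32 = 20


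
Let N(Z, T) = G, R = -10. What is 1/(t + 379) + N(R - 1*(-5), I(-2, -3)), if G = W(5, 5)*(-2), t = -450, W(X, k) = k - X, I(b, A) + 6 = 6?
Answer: -1/71 ≈ -0.014085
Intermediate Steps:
I(b, A) = 0 (I(b, A) = -6 + 6 = 0)
G = 0 (G = (5 - 1*5)*(-2) = (5 - 5)*(-2) = 0*(-2) = 0)
N(Z, T) = 0
1/(t + 379) + N(R - 1*(-5), I(-2, -3)) = 1/(-450 + 379) + 0 = 1/(-71) + 0 = -1/71 + 0 = -1/71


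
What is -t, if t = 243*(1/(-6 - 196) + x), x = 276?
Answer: -13547493/202 ≈ -67067.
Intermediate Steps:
t = 13547493/202 (t = 243*(1/(-6 - 196) + 276) = 243*(1/(-202) + 276) = 243*(-1/202 + 276) = 243*(55751/202) = 13547493/202 ≈ 67067.)
-t = -1*13547493/202 = -13547493/202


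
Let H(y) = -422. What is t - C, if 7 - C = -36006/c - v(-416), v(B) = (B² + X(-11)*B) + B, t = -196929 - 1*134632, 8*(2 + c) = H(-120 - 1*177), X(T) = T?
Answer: -37093224/73 ≈ -5.0813e+5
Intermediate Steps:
c = -219/4 (c = -2 + (⅛)*(-422) = -2 - 211/4 = -219/4 ≈ -54.750)
t = -331561 (t = -196929 - 134632 = -331561)
v(B) = B² - 10*B (v(B) = (B² - 11*B) + B = B² - 10*B)
C = 12889271/73 (C = 7 - (-36006/(-219/4) - (-416)*(-10 - 416)) = 7 - (-36006*(-4/219) - (-416)*(-426)) = 7 - (48008/73 - 1*177216) = 7 - (48008/73 - 177216) = 7 - 1*(-12888760/73) = 7 + 12888760/73 = 12889271/73 ≈ 1.7657e+5)
t - C = -331561 - 1*12889271/73 = -331561 - 12889271/73 = -37093224/73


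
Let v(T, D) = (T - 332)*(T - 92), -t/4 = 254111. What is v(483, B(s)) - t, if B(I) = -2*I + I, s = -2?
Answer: 1075485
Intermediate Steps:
t = -1016444 (t = -4*254111 = -1016444)
B(I) = -I
v(T, D) = (-332 + T)*(-92 + T)
v(483, B(s)) - t = (30544 + 483² - 424*483) - 1*(-1016444) = (30544 + 233289 - 204792) + 1016444 = 59041 + 1016444 = 1075485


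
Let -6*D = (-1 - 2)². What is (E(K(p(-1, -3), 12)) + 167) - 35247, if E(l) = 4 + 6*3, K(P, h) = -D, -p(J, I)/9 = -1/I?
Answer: -35058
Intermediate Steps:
p(J, I) = 9/I (p(J, I) = -(-9)/I = 9/I)
D = -3/2 (D = -(-1 - 2)²/6 = -⅙*(-3)² = -⅙*9 = -3/2 ≈ -1.5000)
K(P, h) = 3/2 (K(P, h) = -1*(-3/2) = 3/2)
E(l) = 22 (E(l) = 4 + 18 = 22)
(E(K(p(-1, -3), 12)) + 167) - 35247 = (22 + 167) - 35247 = 189 - 35247 = -35058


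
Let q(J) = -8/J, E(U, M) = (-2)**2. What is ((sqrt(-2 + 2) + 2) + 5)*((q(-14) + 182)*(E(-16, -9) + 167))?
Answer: 218538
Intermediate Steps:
E(U, M) = 4
((sqrt(-2 + 2) + 2) + 5)*((q(-14) + 182)*(E(-16, -9) + 167)) = ((sqrt(-2 + 2) + 2) + 5)*((-8/(-14) + 182)*(4 + 167)) = ((sqrt(0) + 2) + 5)*((-8*(-1/14) + 182)*171) = ((0 + 2) + 5)*((4/7 + 182)*171) = (2 + 5)*((1278/7)*171) = 7*(218538/7) = 218538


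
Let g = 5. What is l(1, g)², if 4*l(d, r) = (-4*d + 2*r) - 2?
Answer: 1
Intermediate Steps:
l(d, r) = -½ + r/2 - d (l(d, r) = ((-4*d + 2*r) - 2)/4 = (-2 - 4*d + 2*r)/4 = -½ + r/2 - d)
l(1, g)² = (-½ + (½)*5 - 1*1)² = (-½ + 5/2 - 1)² = 1² = 1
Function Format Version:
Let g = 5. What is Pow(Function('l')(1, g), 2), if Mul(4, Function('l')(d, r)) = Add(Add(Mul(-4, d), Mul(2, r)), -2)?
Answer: 1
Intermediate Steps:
Function('l')(d, r) = Add(Rational(-1, 2), Mul(Rational(1, 2), r), Mul(-1, d)) (Function('l')(d, r) = Mul(Rational(1, 4), Add(Add(Mul(-4, d), Mul(2, r)), -2)) = Mul(Rational(1, 4), Add(-2, Mul(-4, d), Mul(2, r))) = Add(Rational(-1, 2), Mul(Rational(1, 2), r), Mul(-1, d)))
Pow(Function('l')(1, g), 2) = Pow(Add(Rational(-1, 2), Mul(Rational(1, 2), 5), Mul(-1, 1)), 2) = Pow(Add(Rational(-1, 2), Rational(5, 2), -1), 2) = Pow(1, 2) = 1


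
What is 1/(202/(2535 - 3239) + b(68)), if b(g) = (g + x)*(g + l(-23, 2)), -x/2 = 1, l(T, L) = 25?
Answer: 352/2160475 ≈ 0.00016293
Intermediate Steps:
x = -2 (x = -2*1 = -2)
b(g) = (-2 + g)*(25 + g) (b(g) = (g - 2)*(g + 25) = (-2 + g)*(25 + g))
1/(202/(2535 - 3239) + b(68)) = 1/(202/(2535 - 3239) + (-50 + 68² + 23*68)) = 1/(202/(-704) + (-50 + 4624 + 1564)) = 1/(-1/704*202 + 6138) = 1/(-101/352 + 6138) = 1/(2160475/352) = 352/2160475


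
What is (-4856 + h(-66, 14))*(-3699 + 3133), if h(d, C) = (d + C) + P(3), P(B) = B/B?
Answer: 2777362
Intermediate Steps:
P(B) = 1
h(d, C) = 1 + C + d (h(d, C) = (d + C) + 1 = (C + d) + 1 = 1 + C + d)
(-4856 + h(-66, 14))*(-3699 + 3133) = (-4856 + (1 + 14 - 66))*(-3699 + 3133) = (-4856 - 51)*(-566) = -4907*(-566) = 2777362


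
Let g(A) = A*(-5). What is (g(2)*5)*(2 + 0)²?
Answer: -200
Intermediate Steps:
g(A) = -5*A
(g(2)*5)*(2 + 0)² = (-5*2*5)*(2 + 0)² = -10*5*2² = -50*4 = -200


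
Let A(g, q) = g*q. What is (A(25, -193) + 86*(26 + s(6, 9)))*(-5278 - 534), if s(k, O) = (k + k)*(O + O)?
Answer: -92916444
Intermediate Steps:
s(k, O) = 4*O*k (s(k, O) = (2*k)*(2*O) = 4*O*k)
(A(25, -193) + 86*(26 + s(6, 9)))*(-5278 - 534) = (25*(-193) + 86*(26 + 4*9*6))*(-5278 - 534) = (-4825 + 86*(26 + 216))*(-5812) = (-4825 + 86*242)*(-5812) = (-4825 + 20812)*(-5812) = 15987*(-5812) = -92916444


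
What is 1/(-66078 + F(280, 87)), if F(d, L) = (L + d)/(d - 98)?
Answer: -182/12025829 ≈ -1.5134e-5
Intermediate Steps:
F(d, L) = (L + d)/(-98 + d)
1/(-66078 + F(280, 87)) = 1/(-66078 + (87 + 280)/(-98 + 280)) = 1/(-66078 + 367/182) = 1/(-12025829/182) = -182/12025829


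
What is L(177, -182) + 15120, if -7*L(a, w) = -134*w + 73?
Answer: 81379/7 ≈ 11626.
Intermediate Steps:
L(a, w) = -73/7 + 134*w/7 (L(a, w) = -(-134*w + 73)/7 = -(73 - 134*w)/7 = -73/7 + 134*w/7)
L(177, -182) + 15120 = (-73/7 + (134/7)*(-182)) + 15120 = (-73/7 - 3484) + 15120 = -24461/7 + 15120 = 81379/7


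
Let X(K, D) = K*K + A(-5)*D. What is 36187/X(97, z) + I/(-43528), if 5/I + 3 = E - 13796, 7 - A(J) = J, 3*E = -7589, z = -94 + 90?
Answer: 77160187136111/19960110273488 ≈ 3.8657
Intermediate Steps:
z = -4
E = -7589/3 (E = (1/3)*(-7589) = -7589/3 ≈ -2529.7)
A(J) = 7 - J
X(K, D) = K**2 + 12*D (X(K, D) = K*K + (7 - 1*(-5))*D = K**2 + (7 + 5)*D = K**2 + 12*D)
I = -15/48986 (I = 5/(-3 + (-7589/3 - 13796)) = 5/(-3 - 48977/3) = 5/(-48986/3) = 5*(-3/48986) = -15/48986 ≈ -0.00030621)
36187/X(97, z) + I/(-43528) = 36187/(97**2 + 12*(-4)) - 15/48986/(-43528) = 36187/(9409 - 48) - 15/48986*(-1/43528) = 36187/9361 + 15/2132262608 = 77160187136111/19960110273488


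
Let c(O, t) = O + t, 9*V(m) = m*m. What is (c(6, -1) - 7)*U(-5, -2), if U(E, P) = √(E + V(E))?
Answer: -4*I*√5/3 ≈ -2.9814*I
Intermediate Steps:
V(m) = m²/9 (V(m) = (m*m)/9 = m²/9)
U(E, P) = √(E + E²/9)
(c(6, -1) - 7)*U(-5, -2) = ((6 - 1) - 7)*(√(-5*(9 - 5))/3) = (5 - 7)*(√(-5*4)/3) = -2*√(-20)/3 = -2*2*I*√5/3 = -4*I*√5/3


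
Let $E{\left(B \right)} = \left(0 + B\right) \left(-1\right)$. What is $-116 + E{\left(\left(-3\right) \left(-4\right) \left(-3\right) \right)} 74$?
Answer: $2548$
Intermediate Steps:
$E{\left(B \right)} = - B$ ($E{\left(B \right)} = B \left(-1\right) = - B$)
$-116 + E{\left(\left(-3\right) \left(-4\right) \left(-3\right) \right)} 74 = -116 + - \left(-3\right) \left(-4\right) \left(-3\right) 74 = -116 + - 12 \left(-3\right) 74 = -116 + \left(-1\right) \left(-36\right) 74 = -116 + 36 \cdot 74 = -116 + 2664 = 2548$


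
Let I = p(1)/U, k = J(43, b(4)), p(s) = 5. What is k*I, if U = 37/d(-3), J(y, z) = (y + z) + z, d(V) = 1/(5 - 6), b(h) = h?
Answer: -255/37 ≈ -6.8919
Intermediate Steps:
d(V) = -1 (d(V) = 1/(-1) = -1)
J(y, z) = y + 2*z
k = 51 (k = 43 + 2*4 = 43 + 8 = 51)
U = -37 (U = 37/(-1) = 37*(-1) = -37)
I = -5/37 (I = 5/(-37) = 5*(-1/37) = -5/37 ≈ -0.13514)
k*I = 51*(-5/37) = -255/37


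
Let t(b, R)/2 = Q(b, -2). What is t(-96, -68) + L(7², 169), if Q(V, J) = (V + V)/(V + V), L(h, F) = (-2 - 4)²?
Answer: 38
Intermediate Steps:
L(h, F) = 36 (L(h, F) = (-6)² = 36)
Q(V, J) = 1 (Q(V, J) = (2*V)/((2*V)) = (2*V)*(1/(2*V)) = 1)
t(b, R) = 2 (t(b, R) = 2*1 = 2)
t(-96, -68) + L(7², 169) = 2 + 36 = 38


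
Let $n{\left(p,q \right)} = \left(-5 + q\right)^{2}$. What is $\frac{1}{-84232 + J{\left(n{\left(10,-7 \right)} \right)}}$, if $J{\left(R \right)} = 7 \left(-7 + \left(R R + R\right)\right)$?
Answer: $\frac{1}{61879} \approx 1.6161 \cdot 10^{-5}$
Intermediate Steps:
$J{\left(R \right)} = -49 + 7 R + 7 R^{2}$ ($J{\left(R \right)} = 7 \left(-7 + \left(R^{2} + R\right)\right) = 7 \left(-7 + \left(R + R^{2}\right)\right) = 7 \left(-7 + R + R^{2}\right) = -49 + 7 R + 7 R^{2}$)
$\frac{1}{-84232 + J{\left(n{\left(10,-7 \right)} \right)}} = \frac{1}{-84232 + \left(-49 + 7 \left(-5 - 7\right)^{2} + 7 \left(\left(-5 - 7\right)^{2}\right)^{2}\right)} = \frac{1}{-84232 + \left(-49 + 7 \left(-12\right)^{2} + 7 \left(\left(-12\right)^{2}\right)^{2}\right)} = \frac{1}{-84232 + \left(-49 + 7 \cdot 144 + 7 \cdot 144^{2}\right)} = \frac{1}{-84232 + \left(-49 + 1008 + 7 \cdot 20736\right)} = \frac{1}{-84232 + \left(-49 + 1008 + 145152\right)} = \frac{1}{-84232 + 146111} = \frac{1}{61879}$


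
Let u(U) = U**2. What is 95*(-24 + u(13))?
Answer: 13775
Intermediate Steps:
95*(-24 + u(13)) = 95*(-24 + 13**2) = 95*(-24 + 169) = 95*145 = 13775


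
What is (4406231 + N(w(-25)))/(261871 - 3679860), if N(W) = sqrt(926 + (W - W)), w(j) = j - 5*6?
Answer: -4406231/3417989 - sqrt(926)/3417989 ≈ -1.2891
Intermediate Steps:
w(j) = -30 + j (w(j) = j - 30 = -30 + j)
N(W) = sqrt(926) (N(W) = sqrt(926 + 0) = sqrt(926))
(4406231 + N(w(-25)))/(261871 - 3679860) = (4406231 + sqrt(926))/(261871 - 3679860) = (4406231 + sqrt(926))/(-3417989) = (4406231 + sqrt(926))*(-1/3417989) = -4406231/3417989 - sqrt(926)/3417989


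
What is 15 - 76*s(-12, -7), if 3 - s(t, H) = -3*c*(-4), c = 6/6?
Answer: 699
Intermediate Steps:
c = 1 (c = 6*(⅙) = 1)
s(t, H) = -9 (s(t, H) = 3 - (-3*1)*(-4) = 3 - (-3)*(-4) = 3 - 1*12 = 3 - 12 = -9)
15 - 76*s(-12, -7) = 15 - 76*(-9) = 15 + 684 = 699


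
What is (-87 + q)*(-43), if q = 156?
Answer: -2967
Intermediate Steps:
(-87 + q)*(-43) = (-87 + 156)*(-43) = 69*(-43) = -2967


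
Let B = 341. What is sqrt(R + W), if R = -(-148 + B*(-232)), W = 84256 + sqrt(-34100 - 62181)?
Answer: sqrt(163516 + I*sqrt(96281)) ≈ 404.37 + 0.384*I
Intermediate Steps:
W = 84256 + I*sqrt(96281) (W = 84256 + sqrt(-96281) = 84256 + I*sqrt(96281) ≈ 84256.0 + 310.29*I)
R = 79260 (R = -(-148 + 341*(-232)) = -(-148 - 79112) = -1*(-79260) = 79260)
sqrt(R + W) = sqrt(79260 + (84256 + I*sqrt(96281))) = sqrt(163516 + I*sqrt(96281))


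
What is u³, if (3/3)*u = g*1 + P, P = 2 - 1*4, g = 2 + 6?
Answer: 216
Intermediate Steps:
g = 8
P = -2 (P = 2 - 4 = -2)
u = 6 (u = 8*1 - 2 = 8 - 2 = 6)
u³ = 6³ = 216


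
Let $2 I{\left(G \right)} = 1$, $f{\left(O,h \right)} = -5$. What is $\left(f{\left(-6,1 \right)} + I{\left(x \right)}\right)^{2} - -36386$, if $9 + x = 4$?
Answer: $\frac{145625}{4} \approx 36406.0$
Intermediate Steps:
$x = -5$ ($x = -9 + 4 = -5$)
$I{\left(G \right)} = \frac{1}{2}$ ($I{\left(G \right)} = \frac{1}{2} \cdot 1 = \frac{1}{2}$)
$\left(f{\left(-6,1 \right)} + I{\left(x \right)}\right)^{2} - -36386 = \left(-5 + \frac{1}{2}\right)^{2} - -36386 = \left(- \frac{9}{2}\right)^{2} + 36386 = \frac{81}{4} + 36386 = \frac{145625}{4}$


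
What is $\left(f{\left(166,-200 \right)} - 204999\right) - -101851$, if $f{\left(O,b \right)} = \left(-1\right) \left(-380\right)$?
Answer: $-102768$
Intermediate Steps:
$f{\left(O,b \right)} = 380$
$\left(f{\left(166,-200 \right)} - 204999\right) - -101851 = \left(380 - 204999\right) - -101851 = -204619 + 101851 = -102768$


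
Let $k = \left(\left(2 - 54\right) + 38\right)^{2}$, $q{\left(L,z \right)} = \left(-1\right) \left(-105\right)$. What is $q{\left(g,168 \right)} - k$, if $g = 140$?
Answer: $-91$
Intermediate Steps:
$q{\left(L,z \right)} = 105$
$k = 196$ ($k = \left(\left(2 - 54\right) + 38\right)^{2} = \left(-52 + 38\right)^{2} = \left(-14\right)^{2} = 196$)
$q{\left(g,168 \right)} - k = 105 - 196 = -91$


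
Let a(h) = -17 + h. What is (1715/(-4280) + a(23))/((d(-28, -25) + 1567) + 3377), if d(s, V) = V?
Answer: 4793/4210664 ≈ 0.0011383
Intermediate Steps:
(1715/(-4280) + a(23))/((d(-28, -25) + 1567) + 3377) = (1715/(-4280) + (-17 + 23))/((-25 + 1567) + 3377) = (1715*(-1/4280) + 6)/(1542 + 3377) = (-343/856 + 6)/4919 = (4793/856)*(1/4919) = 4793/4210664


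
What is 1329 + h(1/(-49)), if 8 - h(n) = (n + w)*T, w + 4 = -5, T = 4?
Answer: 67281/49 ≈ 1373.1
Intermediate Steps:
w = -9 (w = -4 - 5 = -9)
h(n) = 44 - 4*n (h(n) = 8 - (n - 9)*4 = 8 - (-9 + n)*4 = 8 - (-36 + 4*n) = 8 + (36 - 4*n) = 44 - 4*n)
1329 + h(1/(-49)) = 1329 + (44 - 4/(-49)) = 1329 + (44 - 4*(-1/49)) = 1329 + (44 + 4/49) = 1329 + 2160/49 = 67281/49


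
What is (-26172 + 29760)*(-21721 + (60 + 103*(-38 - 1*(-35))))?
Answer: -78828360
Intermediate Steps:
(-26172 + 29760)*(-21721 + (60 + 103*(-38 - 1*(-35)))) = 3588*(-21721 + (60 + 103*(-38 + 35))) = 3588*(-21721 + (60 + 103*(-3))) = 3588*(-21721 + (60 - 309)) = 3588*(-21721 - 249) = 3588*(-21970) = -78828360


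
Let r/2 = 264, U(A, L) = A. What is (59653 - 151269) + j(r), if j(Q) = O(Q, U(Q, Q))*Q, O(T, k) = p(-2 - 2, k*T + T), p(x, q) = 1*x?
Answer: -93728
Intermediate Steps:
r = 528 (r = 2*264 = 528)
p(x, q) = x
O(T, k) = -4 (O(T, k) = -2 - 2 = -4)
j(Q) = -4*Q
(59653 - 151269) + j(r) = (59653 - 151269) - 4*528 = -91616 - 2112 = -93728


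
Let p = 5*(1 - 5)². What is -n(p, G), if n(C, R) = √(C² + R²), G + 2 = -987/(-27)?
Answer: -√615121/9 ≈ -87.144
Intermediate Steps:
G = 311/9 (G = -2 - 987/(-27) = -2 - 987*(-1/27) = -2 + 329/9 = 311/9 ≈ 34.556)
p = 80 (p = 5*(-4)² = 5*16 = 80)
-n(p, G) = -√(80² + (311/9)²) = -√(6400 + 96721/81) = -√(615121/81) = -√615121/9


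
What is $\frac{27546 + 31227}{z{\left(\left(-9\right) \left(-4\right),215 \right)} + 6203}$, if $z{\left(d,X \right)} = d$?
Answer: $\frac{58773}{6239} \approx 9.4203$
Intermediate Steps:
$\frac{27546 + 31227}{z{\left(\left(-9\right) \left(-4\right),215 \right)} + 6203} = \frac{27546 + 31227}{\left(-9\right) \left(-4\right) + 6203} = \frac{58773}{36 + 6203} = \frac{58773}{6239}$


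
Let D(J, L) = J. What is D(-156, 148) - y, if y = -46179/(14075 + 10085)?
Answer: -3722781/24160 ≈ -154.09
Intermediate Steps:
y = -46179/24160 ≈ -1.9114
D(-156, 148) - y = -156 - 1*(-46179/24160) = -156 + 46179/24160 = -3722781/24160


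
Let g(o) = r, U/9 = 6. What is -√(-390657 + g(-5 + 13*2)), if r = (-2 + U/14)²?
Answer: -2*I*√4785506/7 ≈ -625.02*I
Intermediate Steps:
U = 54 (U = 9*6 = 54)
r = 169/49 (r = (-2 + 54/14)² = (-2 + 54*(1/14))² = (-2 + 27/7)² = (13/7)² = 169/49 ≈ 3.4490)
g(o) = 169/49
-√(-390657 + g(-5 + 13*2)) = -√(-390657 + 169/49) = -√(-19142024/49) = -2*I*√4785506/7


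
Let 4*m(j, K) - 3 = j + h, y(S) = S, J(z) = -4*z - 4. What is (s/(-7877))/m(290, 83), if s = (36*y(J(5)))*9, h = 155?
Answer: 486/55139 ≈ 0.0088141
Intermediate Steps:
J(z) = -4 - 4*z
m(j, K) = 79/2 + j/4 (m(j, K) = 3/4 + (j + 155)/4 = 3/4 + (155 + j)/4 = 3/4 + (155/4 + j/4) = 79/2 + j/4)
s = -7776 (s = (36*(-4 - 4*5))*9 = (36*(-4 - 20))*9 = (36*(-24))*9 = -864*9 = -7776)
(s/(-7877))/m(290, 83) = (-7776/(-7877))/(79/2 + (1/4)*290) = (-7776*(-1/7877))/(79/2 + 145/2) = (7776/7877)/112 = (7776/7877)*(1/112) = 486/55139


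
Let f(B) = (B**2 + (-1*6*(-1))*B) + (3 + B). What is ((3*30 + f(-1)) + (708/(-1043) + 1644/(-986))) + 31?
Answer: 59469092/514199 ≈ 115.65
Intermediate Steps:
f(B) = 3 + B**2 + 7*B (f(B) = (B**2 + (-6*(-1))*B) + (3 + B) = (B**2 + 6*B) + (3 + B) = 3 + B**2 + 7*B)
((3*30 + f(-1)) + (708/(-1043) + 1644/(-986))) + 31 = ((3*30 + (3 + (-1)**2 + 7*(-1))) + (708/(-1043) + 1644/(-986))) + 31 = ((90 + (3 + 1 - 7)) + (708*(-1/1043) + 1644*(-1/986))) + 31 = ((90 - 3) + (-708/1043 - 822/493)) + 31 = (87 - 1206390/514199) + 31 = 43528923/514199 + 31 = 59469092/514199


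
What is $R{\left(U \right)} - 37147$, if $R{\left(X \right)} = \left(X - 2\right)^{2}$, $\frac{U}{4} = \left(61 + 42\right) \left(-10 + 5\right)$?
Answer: $4214697$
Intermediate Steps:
$U = -2060$ ($U = 4 \left(61 + 42\right) \left(-10 + 5\right) = 4 \cdot 103 \left(-5\right) = 4 \left(-515\right) = -2060$)
$R{\left(X \right)} = \left(-2 + X\right)^{2}$
$R{\left(U \right)} - 37147 = \left(-2 - 2060\right)^{2} - 37147 = \left(-2062\right)^{2} - 37147 = 4251844 - 37147 = 4214697$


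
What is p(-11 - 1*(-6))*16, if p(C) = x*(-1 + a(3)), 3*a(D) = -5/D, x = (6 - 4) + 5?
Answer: -1568/9 ≈ -174.22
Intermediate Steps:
x = 7 (x = 2 + 5 = 7)
a(D) = -5/(3*D) (a(D) = (-5/D)/3 = -5/(3*D))
p(C) = -98/9 (p(C) = 7*(-1 - 5/3/3) = 7*(-1 - 5/3*⅓) = 7*(-1 - 5/9) = 7*(-14/9) = -98/9)
p(-11 - 1*(-6))*16 = -98/9*16 = -1568/9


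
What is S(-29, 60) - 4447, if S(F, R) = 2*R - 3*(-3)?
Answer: -4318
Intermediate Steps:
S(F, R) = 9 + 2*R (S(F, R) = 2*R + 9 = 9 + 2*R)
S(-29, 60) - 4447 = (9 + 2*60) - 4447 = (9 + 120) - 4447 = 129 - 4447 = -4318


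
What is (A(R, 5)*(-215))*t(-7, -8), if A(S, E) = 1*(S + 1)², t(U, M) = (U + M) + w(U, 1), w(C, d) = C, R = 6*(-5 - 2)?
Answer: 7951130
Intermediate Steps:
R = -42 (R = 6*(-7) = -42)
t(U, M) = M + 2*U (t(U, M) = (U + M) + U = (M + U) + U = M + 2*U)
A(S, E) = (1 + S)² (A(S, E) = 1*(1 + S)² = (1 + S)²)
(A(R, 5)*(-215))*t(-7, -8) = ((1 - 42)²*(-215))*(-8 + 2*(-7)) = ((-41)²*(-215))*(-8 - 14) = (1681*(-215))*(-22) = -361415*(-22) = 7951130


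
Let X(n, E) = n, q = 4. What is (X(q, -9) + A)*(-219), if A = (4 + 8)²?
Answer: -32412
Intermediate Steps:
A = 144 (A = 12² = 144)
(X(q, -9) + A)*(-219) = (4 + 144)*(-219) = 148*(-219) = -32412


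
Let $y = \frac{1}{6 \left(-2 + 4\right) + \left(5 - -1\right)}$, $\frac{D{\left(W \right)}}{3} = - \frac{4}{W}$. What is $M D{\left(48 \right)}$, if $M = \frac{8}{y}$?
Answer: $-36$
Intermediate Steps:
$D{\left(W \right)} = - \frac{12}{W}$ ($D{\left(W \right)} = 3 \left(- \frac{4}{W}\right) = - \frac{12}{W}$)
$y = \frac{1}{18}$ ($y = \frac{1}{6 \cdot 2 + \left(5 + 1\right)} = \frac{1}{12 + 6} = \frac{1}{18} \approx 0.055556$)
$M = 144$ ($M = 8 \frac{1}{\frac{1}{18}} = 8 \cdot 18 = 144$)
$M D{\left(48 \right)} = 144 \left(- \frac{12}{48}\right) = 144 \left(\left(-12\right) \frac{1}{48}\right) = 144 \left(- \frac{1}{4}\right) = -36$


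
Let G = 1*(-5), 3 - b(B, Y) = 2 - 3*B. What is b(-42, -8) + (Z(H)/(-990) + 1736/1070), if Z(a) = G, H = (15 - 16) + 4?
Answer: -13068851/105930 ≈ -123.37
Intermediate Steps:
H = 3 (H = -1 + 4 = 3)
b(B, Y) = 1 + 3*B (b(B, Y) = 3 - (2 - 3*B) = 3 + (-2 + 3*B) = 1 + 3*B)
G = -5
Z(a) = -5
b(-42, -8) + (Z(H)/(-990) + 1736/1070) = (1 + 3*(-42)) + (-5/(-990) + 1736/1070) = (1 - 126) + (-5*(-1/990) + 1736*(1/1070)) = -125 + (1/198 + 868/535) = -125 + 172399/105930 = -13068851/105930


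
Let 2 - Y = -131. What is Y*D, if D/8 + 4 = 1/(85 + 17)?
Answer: -216524/51 ≈ -4245.6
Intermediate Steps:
Y = 133 (Y = 2 - 1*(-131) = 2 + 131 = 133)
D = -1628/51 (D = -32 + 8/(85 + 17) = -32 + 8/102 = -32 + 8*(1/102) = -32 + 4/51 = -1628/51 ≈ -31.922)
Y*D = 133*(-1628/51) = -216524/51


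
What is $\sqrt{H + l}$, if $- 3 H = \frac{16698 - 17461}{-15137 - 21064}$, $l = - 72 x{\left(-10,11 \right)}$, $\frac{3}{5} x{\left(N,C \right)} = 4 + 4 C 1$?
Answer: $\frac{i \sqrt{7548560636881}}{36201} \approx 75.895 i$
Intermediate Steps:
$x{\left(N,C \right)} = \frac{20}{3} + \frac{20 C}{3}$ ($x{\left(N,C \right)} = \frac{5 \left(4 + 4 C 1\right)}{3} = \frac{5 \left(4 + 4 C\right)}{3} = \frac{20}{3} + \frac{20 C}{3}$)
$l = -5760$ ($l = - 72 \left(\frac{20}{3} + \frac{20}{3} \cdot 11\right) = - 72 \left(\frac{20}{3} + \frac{220}{3}\right) = \left(-72\right) 80 = -5760$)
$H = - \frac{763}{108603}$ ($H = - \frac{\left(16698 - 17461\right) \frac{1}{-15137 - 21064}}{3} = - \frac{\left(-763\right) \frac{1}{-36201}}{3} = - \frac{\left(-763\right) \left(- \frac{1}{36201}\right)}{3} = \left(- \frac{1}{3}\right) \frac{763}{36201} = - \frac{763}{108603} \approx -0.0070256$)
$\sqrt{H + l} = \sqrt{- \frac{763}{108603} - 5760} = \sqrt{- \frac{625554043}{108603}} = \frac{i \sqrt{7548560636881}}{36201}$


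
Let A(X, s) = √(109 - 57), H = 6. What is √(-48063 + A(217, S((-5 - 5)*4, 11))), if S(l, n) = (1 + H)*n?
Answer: √(-48063 + 2*√13) ≈ 219.22*I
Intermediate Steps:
S(l, n) = 7*n (S(l, n) = (1 + 6)*n = 7*n)
A(X, s) = 2*√13 (A(X, s) = √52 = 2*√13)
√(-48063 + A(217, S((-5 - 5)*4, 11))) = √(-48063 + 2*√13)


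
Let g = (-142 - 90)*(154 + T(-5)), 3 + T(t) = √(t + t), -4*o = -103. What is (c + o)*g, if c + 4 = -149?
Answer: 4457822 + 29522*I*√10 ≈ 4.4578e+6 + 93357.0*I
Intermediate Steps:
c = -153 (c = -4 - 149 = -153)
o = 103/4 (o = -¼*(-103) = 103/4 ≈ 25.750)
T(t) = -3 + √2*√t (T(t) = -3 + √(t + t) = -3 + √(2*t) = -3 + √2*√t)
g = -35032 - 232*I*√10 (g = (-142 - 90)*(154 + (-3 + √2*√(-5))) = -232*(154 + (-3 + √2*(I*√5))) = -232*(154 + (-3 + I*√10)) = -232*(151 + I*√10) = -35032 - 232*I*√10 ≈ -35032.0 - 733.65*I)
(c + o)*g = (-153 + 103/4)*(-35032 - 232*I*√10) = -509*(-35032 - 232*I*√10)/4 = 4457822 + 29522*I*√10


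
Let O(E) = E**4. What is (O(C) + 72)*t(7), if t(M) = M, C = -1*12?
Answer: 145656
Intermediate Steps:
C = -12
(O(C) + 72)*t(7) = ((-12)**4 + 72)*7 = (20736 + 72)*7 = 20808*7 = 145656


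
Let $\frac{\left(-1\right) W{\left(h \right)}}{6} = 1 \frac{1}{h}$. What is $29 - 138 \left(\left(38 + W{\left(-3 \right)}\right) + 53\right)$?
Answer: $-12805$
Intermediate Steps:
$W{\left(h \right)} = - \frac{6}{h}$ ($W{\left(h \right)} = - 6 \cdot 1 \frac{1}{h} = - \frac{6}{h}$)
$29 - 138 \left(\left(38 + W{\left(-3 \right)}\right) + 53\right) = 29 - 138 \left(\left(38 - \frac{6}{-3}\right) + 53\right) = 29 - 138 \left(\left(38 - -2\right) + 53\right) = 29 - 138 \left(\left(38 + 2\right) + 53\right) = 29 - 138 \left(40 + 53\right) = 29 - 12834 = -12805$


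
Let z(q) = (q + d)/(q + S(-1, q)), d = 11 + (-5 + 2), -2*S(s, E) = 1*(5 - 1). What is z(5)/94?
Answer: 13/282 ≈ 0.046099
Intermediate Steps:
S(s, E) = -2 (S(s, E) = -(5 - 1)/2 = -4/2 = -½*4 = -2)
d = 8 (d = 11 - 3 = 8)
z(q) = (8 + q)/(-2 + q) (z(q) = (q + 8)/(q - 2) = (8 + q)/(-2 + q))
z(5)/94 = ((8 + 5)/(-2 + 5))/94 = (13/3)*(1/94) = 13/282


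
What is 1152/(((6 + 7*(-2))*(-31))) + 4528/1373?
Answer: 338080/42563 ≈ 7.9430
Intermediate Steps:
1152/(((6 + 7*(-2))*(-31))) + 4528/1373 = 1152/(((6 - 14)*(-31))) + 4528*(1/1373) = 1152/((-8*(-31))) + 4528/1373 = 1152/248 + 4528/1373 = 1152*(1/248) + 4528/1373 = 144/31 + 4528/1373 = 338080/42563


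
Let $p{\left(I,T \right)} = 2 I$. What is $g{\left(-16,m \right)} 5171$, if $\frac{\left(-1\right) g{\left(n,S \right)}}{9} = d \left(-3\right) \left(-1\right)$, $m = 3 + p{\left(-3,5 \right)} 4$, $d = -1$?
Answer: $139617$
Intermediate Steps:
$m = -21$ ($m = 3 + 2 \left(-3\right) 4 = 3 - 24 = -21$)
$g{\left(n,S \right)} = 27$ ($g{\left(n,S \right)} = - 9 \left(-1\right) \left(-3\right) \left(-1\right) = - 9 \cdot 3 \left(-1\right) = \left(-9\right) \left(-3\right) = 27$)
$g{\left(-16,m \right)} 5171 = 27 \cdot 5171 = 139617$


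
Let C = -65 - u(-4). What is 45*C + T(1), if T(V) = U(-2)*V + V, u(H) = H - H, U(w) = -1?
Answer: -2925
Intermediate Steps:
u(H) = 0
T(V) = 0 (T(V) = -V + V = 0)
C = -65 (C = -65 - 1*0 = -65 + 0 = -65)
45*C + T(1) = 45*(-65) + 0 = -2925 + 0 = -2925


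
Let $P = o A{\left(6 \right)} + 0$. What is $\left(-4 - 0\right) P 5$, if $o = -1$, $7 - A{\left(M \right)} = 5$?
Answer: $40$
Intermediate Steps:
$A{\left(M \right)} = 2$ ($A{\left(M \right)} = 7 - 5 = 2$)
$P = -2$ ($P = \left(-1\right) 2 + 0 = -2 + 0 = -2$)
$\left(-4 - 0\right) P 5 = \left(-4 - 0\right) \left(-2\right) 5 = \left(-4 + 0\right) \left(-2\right) 5 = \left(-4\right) \left(-2\right) 5 = 8 \cdot 5 = 40$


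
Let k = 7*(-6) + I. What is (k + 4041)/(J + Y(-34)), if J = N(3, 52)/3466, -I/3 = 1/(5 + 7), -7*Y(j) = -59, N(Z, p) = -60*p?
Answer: 194035345/365308 ≈ 531.16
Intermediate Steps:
Y(j) = 59/7 (Y(j) = -⅐*(-59) = 59/7)
I = -¼ (I = -3/(5 + 7) = -3/12 = -3*1/12 = -¼ ≈ -0.25000)
J = -1560/1733 (J = -60*52/3466 = -3120*1/3466 = -1560/1733 ≈ -0.90017)
k = -169/4 (k = 7*(-6) - ¼ = -42 - ¼ = -169/4 ≈ -42.250)
(k + 4041)/(J + Y(-34)) = (-169/4 + 4041)/(-1560/1733 + 59/7) = 15995/(4*(91327/12131)) = (15995/4)*(12131/91327) = 194035345/365308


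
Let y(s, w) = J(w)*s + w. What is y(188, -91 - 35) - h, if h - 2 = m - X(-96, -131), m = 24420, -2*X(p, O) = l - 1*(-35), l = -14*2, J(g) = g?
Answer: -96479/2 ≈ -48240.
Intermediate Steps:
y(s, w) = w + s*w (y(s, w) = w*s + w = s*w + w = w + s*w)
l = -28
X(p, O) = -7/2 (X(p, O) = -(-28 - 1*(-35))/2 = -(-28 + 35)/2 = -½*7 = -7/2)
h = 48851/2 (h = 2 + (24420 - 1*(-7/2)) = 2 + (24420 + 7/2) = 2 + 48847/2 = 48851/2 ≈ 24426.)
y(188, -91 - 35) - h = (-91 - 35)*(1 + 188) - 1*48851/2 = -126*189 - 48851/2 = -23814 - 48851/2 = -96479/2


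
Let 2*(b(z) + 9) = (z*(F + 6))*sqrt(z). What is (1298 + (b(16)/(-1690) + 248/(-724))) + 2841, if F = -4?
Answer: 253192795/61178 ≈ 4138.6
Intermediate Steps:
b(z) = -9 + z**(3/2) (b(z) = -9 + ((z*(-4 + 6))*sqrt(z))/2 = -9 + ((z*2)*sqrt(z))/2 = -9 + ((2*z)*sqrt(z))/2 = -9 + (2*z**(3/2))/2 = -9 + z**(3/2))
(1298 + (b(16)/(-1690) + 248/(-724))) + 2841 = (1298 + ((-9 + 16**(3/2))/(-1690) + 248/(-724))) + 2841 = (1298 + ((-9 + 64)*(-1/1690) + 248*(-1/724))) + 2841 = (1298 + (55*(-1/1690) - 62/181)) + 2841 = (1298 + (-11/338 - 62/181)) + 2841 = (1298 - 22947/61178) + 2841 = 79386097/61178 + 2841 = 253192795/61178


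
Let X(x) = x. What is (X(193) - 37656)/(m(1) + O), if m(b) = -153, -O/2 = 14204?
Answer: 37463/28561 ≈ 1.3117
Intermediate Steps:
O = -28408 (O = -2*14204 = -28408)
(X(193) - 37656)/(m(1) + O) = (193 - 37656)/(-153 - 28408) = -37463/(-28561) = -37463*(-1/28561) = 37463/28561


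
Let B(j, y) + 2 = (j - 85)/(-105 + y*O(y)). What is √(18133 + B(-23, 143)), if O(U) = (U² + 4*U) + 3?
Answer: √18207557166454487/1002109 ≈ 134.65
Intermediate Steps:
O(U) = 3 + U² + 4*U
B(j, y) = -2 + (-85 + j)/(-105 + y*(3 + y² + 4*y)) (B(j, y) = -2 + (j - 85)/(-105 + y*(3 + y² + 4*y)) = -2 + (-85 + j)/(-105 + y*(3 + y² + 4*y)))
√(18133 + B(-23, 143)) = √(18133 + (125 - 23 - 2*143*(3 + 143² + 4*143))/(-105 + 143*(3 + 143² + 4*143))) = √(18133 + (125 - 23 - 2*143*(3 + 20449 + 572))/(-105 + 143*(3 + 20449 + 572))) = √(18133 + (125 - 23 - 2*143*21024)/(-105 + 143*21024)) = √(18133 + (125 - 23 - 6012864)/(-105 + 3006432)) = √(18133 - 6012762/3006327) = √(18133 + (1/3006327)*(-6012762)) = √(18133 - 2004254/1002109) = √(18169238243/1002109) = √18207557166454487/1002109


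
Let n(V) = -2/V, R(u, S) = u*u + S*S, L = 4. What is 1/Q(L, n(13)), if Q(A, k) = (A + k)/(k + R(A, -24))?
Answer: 3847/25 ≈ 153.88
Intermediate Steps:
R(u, S) = S² + u² (R(u, S) = u² + S² = S² + u²)
Q(A, k) = (A + k)/(576 + k + A²) (Q(A, k) = (A + k)/(k + ((-24)² + A²)) = (A + k)/(k + (576 + A²)) = (A + k)/(576 + k + A²))
1/Q(L, n(13)) = 1/((4 - 2/13)/(576 - 2/13 + 4²)) = 1/((4 - 2*1/13)/(576 - 2*1/13 + 16)) = 1/((4 - 2/13)/(576 - 2/13 + 16)) = 1/((50/13)/(7694/13)) = 1/((13/7694)*(50/13)) = 1/(25/3847) = 3847/25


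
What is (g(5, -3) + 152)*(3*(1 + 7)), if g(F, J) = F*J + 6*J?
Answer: 2856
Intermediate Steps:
g(F, J) = 6*J + F*J
(g(5, -3) + 152)*(3*(1 + 7)) = (-3*(6 + 5) + 152)*(3*(1 + 7)) = (-3*11 + 152)*(3*8) = (-33 + 152)*24 = 119*24 = 2856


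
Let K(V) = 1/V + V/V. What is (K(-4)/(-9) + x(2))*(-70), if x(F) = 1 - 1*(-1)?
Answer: -805/6 ≈ -134.17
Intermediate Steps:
x(F) = 2 (x(F) = 1 + 1 = 2)
K(V) = 1 + 1/V (K(V) = 1/V + 1 = 1 + 1/V)
(K(-4)/(-9) + x(2))*(-70) = (((1 - 4)/(-4))/(-9) + 2)*(-70) = (-¼*(-3)*(-⅑) + 2)*(-70) = ((¾)*(-⅑) + 2)*(-70) = (-1/12 + 2)*(-70) = (23/12)*(-70) = -805/6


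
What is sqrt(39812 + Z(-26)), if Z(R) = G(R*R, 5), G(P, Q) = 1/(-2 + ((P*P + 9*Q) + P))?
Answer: sqrt(926667266156555)/152565 ≈ 199.53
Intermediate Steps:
G(P, Q) = 1/(-2 + P + P**2 + 9*Q) (G(P, Q) = 1/(-2 + ((P**2 + 9*Q) + P)) = 1/(-2 + (P + P**2 + 9*Q)) = 1/(-2 + P + P**2 + 9*Q))
Z(R) = 1/(43 + R**2 + R**4) (Z(R) = 1/(-2 + R*R + (R*R)**2 + 9*5) = 1/(-2 + R**2 + (R**2)**2 + 45) = 1/(-2 + R**2 + R**4 + 45) = 1/(43 + R**2 + R**4))
sqrt(39812 + Z(-26)) = sqrt(39812 + 1/(43 + (-26)**2 + (-26)**4)) = sqrt(39812 + 1/(43 + 676 + 456976)) = sqrt(39812 + 1/457695) = sqrt(18221753341/457695) = sqrt(926667266156555)/152565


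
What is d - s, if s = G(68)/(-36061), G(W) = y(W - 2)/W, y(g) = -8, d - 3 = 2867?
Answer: 1759416188/613037 ≈ 2870.0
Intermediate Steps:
d = 2870 (d = 3 + 2867 = 2870)
G(W) = -8/W
s = 2/613037 (s = -8/68/(-36061) = -8*1/68*(-1/36061) = -2/17*(-1/36061) = 2/613037 ≈ 3.2624e-6)
d - s = 2870 - 1*2/613037 = 2870 - 2/613037 = 1759416188/613037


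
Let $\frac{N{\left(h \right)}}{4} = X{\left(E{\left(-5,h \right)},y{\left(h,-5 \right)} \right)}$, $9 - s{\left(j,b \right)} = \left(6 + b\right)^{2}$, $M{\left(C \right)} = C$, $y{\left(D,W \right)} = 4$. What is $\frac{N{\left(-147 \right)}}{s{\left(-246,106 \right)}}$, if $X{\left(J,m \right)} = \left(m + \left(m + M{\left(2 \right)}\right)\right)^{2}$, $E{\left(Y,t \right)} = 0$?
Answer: $- \frac{80}{2507} \approx -0.031911$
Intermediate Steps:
$s{\left(j,b \right)} = 9 - \left(6 + b\right)^{2}$
$X{\left(J,m \right)} = \left(2 + 2 m\right)^{2}$ ($X{\left(J,m \right)} = \left(m + \left(m + 2\right)\right)^{2} = \left(m + \left(2 + m\right)\right)^{2} = \left(2 + 2 m\right)^{2}$)
$N{\left(h \right)} = 400$ ($N{\left(h \right)} = 4 \cdot 4 \left(1 + 4\right)^{2} = 4 \cdot 4 \cdot 5^{2} = 4 \cdot 4 \cdot 25 = 4 \cdot 100 = 400$)
$\frac{N{\left(-147 \right)}}{s{\left(-246,106 \right)}} = \frac{400}{9 - \left(6 + 106\right)^{2}} = \frac{400}{9 - 112^{2}} = \frac{400}{9 - 12544} = \frac{400}{-12535} = 400 \left(- \frac{1}{12535}\right) = - \frac{80}{2507}$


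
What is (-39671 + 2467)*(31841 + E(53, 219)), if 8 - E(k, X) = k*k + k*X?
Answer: -648577332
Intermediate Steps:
E(k, X) = 8 - k**2 - X*k (E(k, X) = 8 - (k*k + k*X) = 8 - (k**2 + X*k) = 8 + (-k**2 - X*k) = 8 - k**2 - X*k)
(-39671 + 2467)*(31841 + E(53, 219)) = (-39671 + 2467)*(31841 + (8 - 1*53**2 - 1*219*53)) = -37204*(31841 + (8 - 1*2809 - 11607)) = -37204*(31841 + (8 - 2809 - 11607)) = -37204*(31841 - 14408) = -37204*17433 = -648577332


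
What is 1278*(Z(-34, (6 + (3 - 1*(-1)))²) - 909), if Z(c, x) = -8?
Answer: -1171926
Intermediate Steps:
1278*(Z(-34, (6 + (3 - 1*(-1)))²) - 909) = 1278*(-8 - 909) = 1278*(-917) = -1171926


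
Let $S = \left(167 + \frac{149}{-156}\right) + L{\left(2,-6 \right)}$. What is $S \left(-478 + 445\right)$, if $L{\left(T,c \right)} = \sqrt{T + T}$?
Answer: $- \frac{288365}{52} \approx -5545.5$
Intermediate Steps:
$L{\left(T,c \right)} = \sqrt{2} \sqrt{T}$ ($L{\left(T,c \right)} = \sqrt{2 T} = \sqrt{2} \sqrt{T}$)
$S = \frac{26215}{156}$ ($S = \left(167 + \frac{149}{-156}\right) + \sqrt{2} \sqrt{2} = \left(167 + 149 \left(- \frac{1}{156}\right)\right) + 2 = \left(167 - \frac{149}{156}\right) + 2 = \frac{25903}{156} + 2 = \frac{26215}{156} \approx 168.04$)
$S \left(-478 + 445\right) = \frac{26215 \left(-478 + 445\right)}{156} = \frac{26215}{156} \left(-33\right) = - \frac{288365}{52}$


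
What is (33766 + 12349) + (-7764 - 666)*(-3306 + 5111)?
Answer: -15170035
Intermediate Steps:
(33766 + 12349) + (-7764 - 666)*(-3306 + 5111) = 46115 - 8430*1805 = 46115 - 15216150 = -15170035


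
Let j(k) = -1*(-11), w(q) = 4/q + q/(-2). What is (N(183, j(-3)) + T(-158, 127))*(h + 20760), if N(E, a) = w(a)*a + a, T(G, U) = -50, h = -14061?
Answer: -1279509/2 ≈ -6.3975e+5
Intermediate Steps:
w(q) = 4/q - q/2 (w(q) = 4/q + q*(-½) = 4/q - q/2)
j(k) = 11
N(E, a) = a + a*(4/a - a/2) (N(E, a) = (4/a - a/2)*a + a = a*(4/a - a/2) + a = a + a*(4/a - a/2))
(N(183, j(-3)) + T(-158, 127))*(h + 20760) = ((4 + (½)*11*(2 - 1*11)) - 50)*(-14061 + 20760) = ((4 + (½)*11*(2 - 11)) - 50)*6699 = ((4 + (½)*11*(-9)) - 50)*6699 = ((4 - 99/2) - 50)*6699 = (-91/2 - 50)*6699 = -191/2*6699 = -1279509/2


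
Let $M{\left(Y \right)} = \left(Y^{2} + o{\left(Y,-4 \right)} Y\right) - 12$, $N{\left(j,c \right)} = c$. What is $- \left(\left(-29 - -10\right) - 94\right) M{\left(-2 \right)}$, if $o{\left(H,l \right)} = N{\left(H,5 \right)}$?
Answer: $-2034$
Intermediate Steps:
$o{\left(H,l \right)} = 5$
$M{\left(Y \right)} = -12 + Y^{2} + 5 Y$ ($M{\left(Y \right)} = \left(Y^{2} + 5 Y\right) - 12 = -12 + Y^{2} + 5 Y$)
$- \left(\left(-29 - -10\right) - 94\right) M{\left(-2 \right)} = - \left(\left(-29 - -10\right) - 94\right) \left(-12 + \left(-2\right)^{2} + 5 \left(-2\right)\right) = - \left(\left(-29 + 10\right) - 94\right) \left(-12 + 4 - 10\right) = - \left(-19 - 94\right) \left(-18\right) = - \left(-113\right) \left(-18\right) = \left(-1\right) 2034 = -2034$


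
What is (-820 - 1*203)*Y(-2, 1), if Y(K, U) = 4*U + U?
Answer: -5115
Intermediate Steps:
Y(K, U) = 5*U
(-820 - 1*203)*Y(-2, 1) = (-820 - 1*203)*(5*1) = (-820 - 203)*5 = -1023*5 = -5115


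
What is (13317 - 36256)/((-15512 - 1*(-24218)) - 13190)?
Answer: 22939/4484 ≈ 5.1157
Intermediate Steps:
(13317 - 36256)/((-15512 - 1*(-24218)) - 13190) = -22939/((-15512 + 24218) - 13190) = -22939/(8706 - 13190) = -22939/(-4484) = -22939*(-1/4484) = 22939/4484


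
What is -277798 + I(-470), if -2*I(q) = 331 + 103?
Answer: -278015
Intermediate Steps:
I(q) = -217 (I(q) = -(331 + 103)/2 = -½*434 = -217)
-277798 + I(-470) = -277798 - 217 = -278015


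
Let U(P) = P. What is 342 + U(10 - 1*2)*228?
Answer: 2166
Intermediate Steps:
342 + U(10 - 1*2)*228 = 342 + (10 - 1*2)*228 = 342 + (10 - 2)*228 = 342 + 8*228 = 342 + 1824 = 2166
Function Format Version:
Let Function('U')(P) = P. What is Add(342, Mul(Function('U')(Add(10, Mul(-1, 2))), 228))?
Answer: 2166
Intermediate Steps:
Add(342, Mul(Function('U')(Add(10, Mul(-1, 2))), 228)) = Add(342, Mul(Add(10, Mul(-1, 2)), 228)) = Add(342, Mul(Add(10, -2), 228)) = Add(342, Mul(8, 228)) = Add(342, 1824) = 2166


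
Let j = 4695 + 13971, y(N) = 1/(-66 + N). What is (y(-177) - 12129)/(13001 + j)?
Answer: -2947348/7695081 ≈ -0.38302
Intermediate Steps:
j = 18666
(y(-177) - 12129)/(13001 + j) = (1/(-66 - 177) - 12129)/(13001 + 18666) = (1/(-243) - 12129)/31667 = (-1/243 - 12129)*(1/31667) = -2947348/243*1/31667 = -2947348/7695081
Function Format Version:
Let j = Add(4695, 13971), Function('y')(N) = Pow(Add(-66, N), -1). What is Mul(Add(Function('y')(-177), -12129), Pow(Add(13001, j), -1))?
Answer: Rational(-2947348, 7695081) ≈ -0.38302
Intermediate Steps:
j = 18666
Mul(Add(Function('y')(-177), -12129), Pow(Add(13001, j), -1)) = Mul(Add(Pow(Add(-66, -177), -1), -12129), Pow(Add(13001, 18666), -1)) = Mul(Add(Pow(-243, -1), -12129), Pow(31667, -1)) = Mul(Add(Rational(-1, 243), -12129), Rational(1, 31667)) = Mul(Rational(-2947348, 243), Rational(1, 31667)) = Rational(-2947348, 7695081)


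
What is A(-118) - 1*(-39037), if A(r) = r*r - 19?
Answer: 52942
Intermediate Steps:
A(r) = -19 + r² (A(r) = r² - 19 = -19 + r²)
A(-118) - 1*(-39037) = (-19 + (-118)²) - 1*(-39037) = (-19 + 13924) + 39037 = 13905 + 39037 = 52942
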